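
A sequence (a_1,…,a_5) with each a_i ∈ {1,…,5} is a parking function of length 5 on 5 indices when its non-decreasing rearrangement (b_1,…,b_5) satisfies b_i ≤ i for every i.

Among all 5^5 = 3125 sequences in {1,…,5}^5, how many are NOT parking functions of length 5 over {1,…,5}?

Count = 1·6^4 = 1×1296 = 1296
Example (5,4,2,4,3) → sorted (2,3,4,4,5): b_1=2>1, not a PF.
5^5 − 1296 = 3125 − 1296 = 1829

1829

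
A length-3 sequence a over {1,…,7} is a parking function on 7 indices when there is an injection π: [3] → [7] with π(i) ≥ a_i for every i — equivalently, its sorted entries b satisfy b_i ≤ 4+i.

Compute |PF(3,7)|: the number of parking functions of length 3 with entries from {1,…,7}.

320

#PF = (7+1−3)·(7+1)^{3−1} = 5×64 = 320 (Konheim–Weiss)
Check (3,7,3) → sorted (3,3,7): b_i ≤ 4+i ∀i, a PF.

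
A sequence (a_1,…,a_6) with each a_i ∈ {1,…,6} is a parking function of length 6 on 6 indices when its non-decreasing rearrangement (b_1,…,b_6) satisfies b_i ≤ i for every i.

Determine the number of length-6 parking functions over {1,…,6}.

Count = 1·7^5 = 1 · 16807 = 16807 (Pollak)
Example (1,4,4,3,2,4) → sorted (1,2,3,4,4,4): b_i ≤ i ∀i, a PF.

16807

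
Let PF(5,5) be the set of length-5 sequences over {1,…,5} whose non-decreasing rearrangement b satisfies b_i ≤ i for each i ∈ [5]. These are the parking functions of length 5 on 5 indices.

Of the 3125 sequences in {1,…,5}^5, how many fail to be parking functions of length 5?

|PF(5,5)| = (6−5)·6^(5−1) = 1 · 1296 = 1296 (Pollak)
Example (4,4,3,2,2) → sorted (2,2,3,4,4): b_1=2>1, not a PF.
So 3125 − 1296 = 1829 fail.

1829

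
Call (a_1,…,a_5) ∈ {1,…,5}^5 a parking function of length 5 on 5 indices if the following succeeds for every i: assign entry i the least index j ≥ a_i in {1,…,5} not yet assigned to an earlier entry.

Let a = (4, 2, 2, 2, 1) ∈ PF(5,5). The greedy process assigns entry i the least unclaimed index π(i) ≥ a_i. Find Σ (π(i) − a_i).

Σπ = 5·6/2 = 15 (π permutes [5]); Σa = 4+2+2+2+1 = 11; disp = 15−11 = 4.

4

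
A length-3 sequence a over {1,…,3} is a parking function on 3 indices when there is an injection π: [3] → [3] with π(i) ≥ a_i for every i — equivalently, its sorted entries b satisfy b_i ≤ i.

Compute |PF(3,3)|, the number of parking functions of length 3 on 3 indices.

|PF(3,3)| = (3+1−3)·(3+1)^{3−1} = 1 · 16 = 16 [KW]
E.g. (2,3,1) → sorted (1,2,3): b_i ≤ i ∀i, a PF.

16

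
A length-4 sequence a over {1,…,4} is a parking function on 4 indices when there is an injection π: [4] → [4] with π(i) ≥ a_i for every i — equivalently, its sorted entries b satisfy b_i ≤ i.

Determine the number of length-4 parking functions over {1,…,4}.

125

Count = (4−4+1)·(4+1)^(4−1) = 1×125 = 125 [KW]
E.g. (1,3,1,4) → sorted (1,1,3,4): b_i ≤ i ∀i, a PF.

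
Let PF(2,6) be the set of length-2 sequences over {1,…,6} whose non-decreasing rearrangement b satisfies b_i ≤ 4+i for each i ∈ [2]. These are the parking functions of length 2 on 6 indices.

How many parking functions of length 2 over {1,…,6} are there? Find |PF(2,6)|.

35

Count = 5·7^1 = 5×7 = 35 [KW]
Check (5,3) → sorted (3,5): b_i ≤ 4+i ∀i, a PF.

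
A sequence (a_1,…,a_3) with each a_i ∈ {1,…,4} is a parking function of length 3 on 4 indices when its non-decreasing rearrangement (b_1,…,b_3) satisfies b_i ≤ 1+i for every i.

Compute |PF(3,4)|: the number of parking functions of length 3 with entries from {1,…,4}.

50

|PF| = (4−3+1)·(4+1)^(3−1) = 2·25 = 50 (Konheim–Weiss)
One tuple (1,3,4) → sorted (1,3,4): b_i ≤ 1+i ∀i, a PF.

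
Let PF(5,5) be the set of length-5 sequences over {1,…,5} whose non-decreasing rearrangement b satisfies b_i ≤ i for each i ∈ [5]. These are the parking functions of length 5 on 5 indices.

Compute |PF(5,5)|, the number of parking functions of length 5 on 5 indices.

1296

|PF(5,5)| = 1·6^4 = 1 · 1296 = 1296 (Pollak)
Example (4,1,4,2,1) → sorted (1,1,2,4,4): b_i ≤ i ∀i, a PF.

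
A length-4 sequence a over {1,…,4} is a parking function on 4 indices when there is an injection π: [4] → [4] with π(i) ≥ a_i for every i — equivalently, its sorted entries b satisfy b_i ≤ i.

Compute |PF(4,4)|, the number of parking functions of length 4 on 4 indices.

125

|PF| = (5−4)·5^(4−1) = 1 · 125 = 125 (Konheim–Weiss)
E.g. (4,2,2,1) → sorted (1,2,2,4): b_i ≤ i ∀i, a PF.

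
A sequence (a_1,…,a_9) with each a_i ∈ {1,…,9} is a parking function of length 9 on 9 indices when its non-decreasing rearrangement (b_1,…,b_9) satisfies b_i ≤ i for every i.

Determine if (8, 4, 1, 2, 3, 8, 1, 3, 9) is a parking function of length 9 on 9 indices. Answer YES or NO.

NO

Sorted: b = (1, 1, 2, 3, 3, 4, 8, 8, 9).
  b_1=1 ≤ 1
  b_2=1 ≤ 2
  b_3=2 ≤ 3
  b_4=3 ≤ 4
  b_5=3 ≤ 5
  b_6=4 ≤ 6
  b_7=8 > 7
  fails at i=7 ⇒ NO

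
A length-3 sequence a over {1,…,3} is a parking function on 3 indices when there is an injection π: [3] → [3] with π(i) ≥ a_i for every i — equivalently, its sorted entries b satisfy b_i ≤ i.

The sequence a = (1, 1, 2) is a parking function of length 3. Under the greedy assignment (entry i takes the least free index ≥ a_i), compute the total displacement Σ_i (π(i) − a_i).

Σπ(i) = 1+…+3 = 6; Σa = 1+1+2 = 4; disp = 6−4 = 2.

2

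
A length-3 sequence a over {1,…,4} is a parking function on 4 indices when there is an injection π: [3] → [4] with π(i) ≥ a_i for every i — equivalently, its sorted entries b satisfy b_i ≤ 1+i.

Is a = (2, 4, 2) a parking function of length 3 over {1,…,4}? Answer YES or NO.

YES

Rearranged: b = (2, 2, 4).
  b_1=2 ≤ 2
  b_2=2 ≤ 3
  b_3=4 ≤ 4
All bounds hold ⇒ YES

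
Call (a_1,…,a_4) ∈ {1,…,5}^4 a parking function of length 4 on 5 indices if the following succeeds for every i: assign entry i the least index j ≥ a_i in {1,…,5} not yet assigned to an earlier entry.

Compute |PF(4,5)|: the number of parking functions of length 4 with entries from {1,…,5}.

432

|PF| = (5−4+1)·(5+1)^(4−1) = 2×216 = 432
One tuple (1,1,1,4) → sorted (1,1,1,4): b_i ≤ 1+i ∀i, a PF.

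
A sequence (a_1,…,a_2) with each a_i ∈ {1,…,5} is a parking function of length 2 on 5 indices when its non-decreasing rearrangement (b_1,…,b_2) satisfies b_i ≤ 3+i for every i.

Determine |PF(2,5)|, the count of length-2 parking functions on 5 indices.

24

|PF| = 4·6^1 = 4 · 6 = 24 [KW]
One tuple (3,4) → sorted (3,4): b_i ≤ 3+i ∀i, a PF.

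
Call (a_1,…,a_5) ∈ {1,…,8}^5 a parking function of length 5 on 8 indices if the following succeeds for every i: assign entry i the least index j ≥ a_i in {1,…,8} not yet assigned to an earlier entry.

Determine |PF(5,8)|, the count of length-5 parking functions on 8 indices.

|PF(5,8)| = (8+1−5)·(8+1)^{5−1} = 4×6561 = 26244
One tuple (5,7,4,4,2) → sorted (2,4,4,5,7): b_i ≤ 3+i ∀i, a PF.

26244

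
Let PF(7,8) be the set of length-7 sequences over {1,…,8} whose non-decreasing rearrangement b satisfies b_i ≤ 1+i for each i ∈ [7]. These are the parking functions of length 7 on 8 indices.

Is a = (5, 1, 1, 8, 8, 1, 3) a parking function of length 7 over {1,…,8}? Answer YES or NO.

NO

Sorted: b = (1, 1, 1, 3, 5, 8, 8).
  b_1=1 ≤ 2
  b_2=1 ≤ 3
  b_3=1 ≤ 4
  b_4=3 ≤ 5
  b_5=5 ≤ 6
  b_6=8 > 7
  fails at i=6 ⇒ NO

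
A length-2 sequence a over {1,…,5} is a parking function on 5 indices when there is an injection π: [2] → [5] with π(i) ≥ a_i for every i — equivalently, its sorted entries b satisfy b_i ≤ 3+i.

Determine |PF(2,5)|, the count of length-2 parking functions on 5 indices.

24

|PF| = (6−2)·6^(2−1) = 4 · 6 = 24 (Konheim–Weiss)
E.g. (2,4) → sorted (2,4): b_i ≤ 3+i ∀i, a PF.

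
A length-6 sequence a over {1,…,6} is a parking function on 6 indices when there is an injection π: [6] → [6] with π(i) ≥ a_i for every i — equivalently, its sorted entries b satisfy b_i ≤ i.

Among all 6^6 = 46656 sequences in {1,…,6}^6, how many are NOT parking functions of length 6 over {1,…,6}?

Count = (6−6+1)·(6+1)^(6−1) = 1 · 16807 = 16807 (Pollak)
Check (3,5,3,5,3,2) → sorted (2,3,3,3,5,5): b_1=2>1, not a PF.
So 46656 − 16807 = 29849 fail.

29849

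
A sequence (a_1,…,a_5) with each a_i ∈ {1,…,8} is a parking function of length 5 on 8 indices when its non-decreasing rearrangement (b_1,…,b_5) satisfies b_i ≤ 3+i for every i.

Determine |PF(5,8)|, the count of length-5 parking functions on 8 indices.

#PF = 4·9^4 = 4×6561 = 26244 (Konheim–Weiss)
Example (6,6,4,1,8) → sorted (1,4,6,6,8): b_i ≤ 3+i ∀i, a PF.

26244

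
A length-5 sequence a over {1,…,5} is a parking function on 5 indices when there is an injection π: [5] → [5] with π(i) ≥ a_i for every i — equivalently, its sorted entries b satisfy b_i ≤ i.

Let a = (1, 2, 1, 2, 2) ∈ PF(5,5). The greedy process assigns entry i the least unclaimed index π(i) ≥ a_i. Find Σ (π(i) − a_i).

Σπ = 5·6/2 = 15 (π permutes [5]); Σa = 1+2+1+2+2 = 8; disp = 15−8 = 7.

7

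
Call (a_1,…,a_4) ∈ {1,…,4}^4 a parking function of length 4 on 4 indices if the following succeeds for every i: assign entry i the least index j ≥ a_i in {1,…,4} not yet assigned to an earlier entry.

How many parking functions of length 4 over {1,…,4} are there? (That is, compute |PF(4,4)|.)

125

#PF = 1·5^3 = 1·125 = 125 (Konheim–Weiss)
Example (2,1,1,2) → sorted (1,1,2,2): b_i ≤ i ∀i, a PF.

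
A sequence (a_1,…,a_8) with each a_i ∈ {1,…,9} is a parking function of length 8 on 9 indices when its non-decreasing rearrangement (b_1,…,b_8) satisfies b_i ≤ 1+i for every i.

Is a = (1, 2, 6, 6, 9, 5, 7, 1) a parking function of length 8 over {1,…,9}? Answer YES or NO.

YES

Rearranged: b = (1, 1, 2, 5, 6, 6, 7, 9).
  b_1=1 ≤ 2
  b_2=1 ≤ 3
  b_3=2 ≤ 4
  b_4=5 ≤ 5
  b_5=6 ≤ 6
  b_6=6 ≤ 7
  b_7=7 ≤ 8
  b_8=9 ≤ 9
All bounds hold ⇒ YES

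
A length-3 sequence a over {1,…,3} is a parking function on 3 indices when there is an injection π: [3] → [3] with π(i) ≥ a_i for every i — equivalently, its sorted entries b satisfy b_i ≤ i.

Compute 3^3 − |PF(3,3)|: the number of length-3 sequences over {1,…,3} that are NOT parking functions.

11

Count = (3+1−3)·(3+1)^{3−1} = 1·16 = 16
E.g. (2,3,2) → sorted (2,2,3): b_1=2>1, not a PF.
So 27 − 16 = 11 fail.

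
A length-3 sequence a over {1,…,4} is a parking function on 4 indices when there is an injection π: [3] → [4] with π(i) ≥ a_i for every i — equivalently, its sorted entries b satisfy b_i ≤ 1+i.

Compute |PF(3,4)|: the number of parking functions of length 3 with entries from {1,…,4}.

Count = (5−3)·5^(3−1) = 2×25 = 50 (Pollak)
Check (4,3,2) → sorted (2,3,4): b_i ≤ 1+i ∀i, a PF.

50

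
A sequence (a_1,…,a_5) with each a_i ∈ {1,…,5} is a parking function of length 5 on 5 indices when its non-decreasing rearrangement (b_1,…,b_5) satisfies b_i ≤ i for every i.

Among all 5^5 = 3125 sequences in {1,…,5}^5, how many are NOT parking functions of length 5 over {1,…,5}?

1829

Count = (6−5)·6^(5−1) = 1 · 1296 = 1296 [KW]
Check (5,2,3,5,5) → sorted (2,3,5,5,5): b_1=2>1, not a PF.
5^5 − 1296 = 3125 − 1296 = 1829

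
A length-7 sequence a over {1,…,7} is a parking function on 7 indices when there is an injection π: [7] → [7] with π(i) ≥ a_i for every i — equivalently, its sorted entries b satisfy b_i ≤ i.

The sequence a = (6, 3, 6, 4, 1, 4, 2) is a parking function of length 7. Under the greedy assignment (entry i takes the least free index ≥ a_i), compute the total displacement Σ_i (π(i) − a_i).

2

Σπ(i) = 1+…+7 = 28; Σa = 6+3+6+4+1+4+2 = 26; disp = 28−26 = 2.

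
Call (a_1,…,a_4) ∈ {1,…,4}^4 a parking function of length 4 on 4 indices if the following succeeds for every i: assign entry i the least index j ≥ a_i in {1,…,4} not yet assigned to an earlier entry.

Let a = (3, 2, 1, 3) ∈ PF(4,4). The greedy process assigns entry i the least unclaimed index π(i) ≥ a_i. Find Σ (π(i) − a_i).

Σπ(i) = 1+…+4 = 10; Σa = 3+2+1+3 = 9; disp = 10−9 = 1.

1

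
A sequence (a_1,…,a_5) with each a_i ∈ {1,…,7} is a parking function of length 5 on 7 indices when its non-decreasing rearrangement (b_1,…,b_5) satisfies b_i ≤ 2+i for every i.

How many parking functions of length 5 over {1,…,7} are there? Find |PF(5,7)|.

#PF = 3·8^4 = 3 · 4096 = 12288 (Konheim–Weiss)
Example (2,5,3,6,1) → sorted (1,2,3,5,6): b_i ≤ 2+i ∀i, a PF.

12288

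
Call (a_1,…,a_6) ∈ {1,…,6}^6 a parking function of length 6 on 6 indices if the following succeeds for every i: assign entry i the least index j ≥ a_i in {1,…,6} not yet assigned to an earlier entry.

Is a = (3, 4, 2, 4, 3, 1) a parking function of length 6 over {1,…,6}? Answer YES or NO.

YES

Sorted: b = (1, 2, 3, 3, 4, 4).
  b_1=1 ≤ 1
  b_2=2 ≤ 2
  b_3=3 ≤ 3
  b_4=3 ≤ 4
  b_5=4 ≤ 5
  b_6=4 ≤ 6
All bounds hold ⇒ YES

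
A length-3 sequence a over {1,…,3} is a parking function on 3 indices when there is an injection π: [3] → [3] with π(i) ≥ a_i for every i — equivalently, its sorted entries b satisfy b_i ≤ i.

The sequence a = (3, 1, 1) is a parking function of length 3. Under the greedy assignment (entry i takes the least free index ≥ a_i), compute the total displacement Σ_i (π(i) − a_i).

Σπ = 3·4/2 = 6 (π permutes [3]); Σa = 3+1+1 = 5; disp = 6−5 = 1.

1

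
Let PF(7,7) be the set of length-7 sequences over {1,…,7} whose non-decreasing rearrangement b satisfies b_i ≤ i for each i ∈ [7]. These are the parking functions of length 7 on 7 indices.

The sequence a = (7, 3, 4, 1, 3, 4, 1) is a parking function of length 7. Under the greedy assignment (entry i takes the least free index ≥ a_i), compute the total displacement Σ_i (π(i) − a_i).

Σπ(i) = 1+…+7 = 28; Σa = 7+3+4+1+3+4+1 = 23; disp = 28−23 = 5.

5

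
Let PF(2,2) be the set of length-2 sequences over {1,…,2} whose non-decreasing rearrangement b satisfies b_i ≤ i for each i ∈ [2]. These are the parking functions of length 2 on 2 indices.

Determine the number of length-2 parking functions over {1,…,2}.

3

#PF = (2−2+1)·(2+1)^(2−1) = 1×3 = 3
E.g. (2,1) → sorted (1,2): b_i ≤ i ∀i, a PF.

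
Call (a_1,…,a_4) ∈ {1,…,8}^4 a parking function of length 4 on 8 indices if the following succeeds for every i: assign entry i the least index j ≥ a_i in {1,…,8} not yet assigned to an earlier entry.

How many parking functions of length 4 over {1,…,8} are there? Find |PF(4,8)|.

3645

Count = (9−4)·9^(4−1) = 5×729 = 3645
One tuple (5,8,4,7) → sorted (4,5,7,8): b_i ≤ 4+i ∀i, a PF.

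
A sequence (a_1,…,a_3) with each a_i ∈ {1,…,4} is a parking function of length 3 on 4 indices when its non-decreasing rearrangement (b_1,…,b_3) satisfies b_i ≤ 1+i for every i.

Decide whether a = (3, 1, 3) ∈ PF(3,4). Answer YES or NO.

YES

Rearranged: b = (1, 3, 3).
  b_1=1 ≤ 2
  b_2=3 ≤ 3
  b_3=3 ≤ 4
All bounds hold ⇒ YES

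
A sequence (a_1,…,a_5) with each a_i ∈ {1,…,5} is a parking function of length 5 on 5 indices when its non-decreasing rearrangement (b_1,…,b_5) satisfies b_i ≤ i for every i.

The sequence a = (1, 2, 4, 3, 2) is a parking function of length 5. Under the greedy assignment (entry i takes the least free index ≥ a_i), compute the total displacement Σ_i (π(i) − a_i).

Σπ = 15 ({1..5} each once); Σa = 1+2+4+3+2 = 12; disp = 15−12 = 3.

3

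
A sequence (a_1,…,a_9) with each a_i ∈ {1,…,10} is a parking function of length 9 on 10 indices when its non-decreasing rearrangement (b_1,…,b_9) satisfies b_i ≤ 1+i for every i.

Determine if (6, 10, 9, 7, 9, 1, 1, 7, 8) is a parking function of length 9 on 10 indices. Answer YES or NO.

Rearranged: b = (1, 1, 6, 7, 7, 8, 9, 9, 10).
  b_1=1 ≤ 2
  b_2=1 ≤ 3
  b_3=6 > 4
  fails at i=3 ⇒ NO

NO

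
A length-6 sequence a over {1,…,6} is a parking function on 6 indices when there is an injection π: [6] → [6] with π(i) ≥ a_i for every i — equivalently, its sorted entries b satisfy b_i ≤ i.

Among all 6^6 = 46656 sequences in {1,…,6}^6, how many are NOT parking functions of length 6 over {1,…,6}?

29849

|PF(6,6)| = (7−6)·7^(6−1) = 1·16807 = 16807 (Konheim–Weiss)
E.g. (2,6,2,4,2,6) → sorted (2,2,2,4,6,6): b_1=2>1, not a PF.
So 46656 − 16807 = 29849 fail.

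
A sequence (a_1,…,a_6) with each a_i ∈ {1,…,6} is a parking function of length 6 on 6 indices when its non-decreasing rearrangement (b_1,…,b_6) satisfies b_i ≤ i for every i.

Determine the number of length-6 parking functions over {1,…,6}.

16807

|PF| = (6+1−6)·(6+1)^{6−1} = 1·16807 = 16807
E.g. (1,5,2,3,4,1) → sorted (1,1,2,3,4,5): b_i ≤ i ∀i, a PF.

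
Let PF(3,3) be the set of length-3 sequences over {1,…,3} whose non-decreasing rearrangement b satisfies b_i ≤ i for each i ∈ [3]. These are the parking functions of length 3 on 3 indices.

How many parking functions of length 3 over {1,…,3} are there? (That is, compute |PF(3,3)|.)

|PF(3,3)| = (3−3+1)·(3+1)^(3−1) = 1 · 16 = 16 [KW]
E.g. (1,1,1) → sorted (1,1,1): b_i ≤ i ∀i, a PF.

16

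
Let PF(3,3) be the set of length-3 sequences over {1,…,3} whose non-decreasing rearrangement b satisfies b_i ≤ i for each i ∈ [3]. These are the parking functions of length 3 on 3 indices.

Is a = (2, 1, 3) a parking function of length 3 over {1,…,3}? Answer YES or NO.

Rearranged: b = (1, 2, 3).
  b_1=1 ≤ 1
  b_2=2 ≤ 2
  b_3=3 ≤ 3
All bounds hold ⇒ YES

YES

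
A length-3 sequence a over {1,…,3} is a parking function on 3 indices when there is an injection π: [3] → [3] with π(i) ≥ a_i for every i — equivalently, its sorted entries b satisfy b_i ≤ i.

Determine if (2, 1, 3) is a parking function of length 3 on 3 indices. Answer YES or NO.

Order a: b = (1, 2, 3).
  b_1=1 ≤ 1
  b_2=2 ≤ 2
  b_3=3 ≤ 3
All bounds hold ⇒ YES

YES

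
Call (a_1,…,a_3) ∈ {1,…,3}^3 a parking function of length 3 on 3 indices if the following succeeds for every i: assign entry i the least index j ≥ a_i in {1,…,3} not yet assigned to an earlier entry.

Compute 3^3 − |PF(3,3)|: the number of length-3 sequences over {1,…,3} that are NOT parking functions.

Count = 1·4^2 = 1·16 = 16 [KW]
One tuple (3,3,3) → sorted (3,3,3): b_1=3>1, not a PF.
Total 27; non-PF = 27−16 = 11

11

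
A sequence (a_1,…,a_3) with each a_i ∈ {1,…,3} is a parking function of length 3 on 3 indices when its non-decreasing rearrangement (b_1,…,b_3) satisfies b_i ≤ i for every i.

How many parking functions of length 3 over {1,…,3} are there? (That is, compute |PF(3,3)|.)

Count = (4−3)·4^(3−1) = 1·16 = 16 (Konheim–Weiss)
Check (1,1,2) → sorted (1,1,2): b_i ≤ i ∀i, a PF.

16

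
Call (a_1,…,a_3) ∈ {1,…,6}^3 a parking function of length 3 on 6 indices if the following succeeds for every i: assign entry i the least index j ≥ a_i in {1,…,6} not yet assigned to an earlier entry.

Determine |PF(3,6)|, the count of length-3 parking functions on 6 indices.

196

Count = 4·7^2 = 4·49 = 196 [KW]
One tuple (2,2,6) → sorted (2,2,6): b_i ≤ 3+i ∀i, a PF.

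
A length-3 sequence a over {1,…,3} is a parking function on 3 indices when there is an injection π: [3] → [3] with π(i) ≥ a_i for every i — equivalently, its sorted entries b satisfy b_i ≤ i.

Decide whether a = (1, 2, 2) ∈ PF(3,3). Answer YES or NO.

YES

Order a: b = (1, 2, 2).
  b_1=1 ≤ 1
  b_2=2 ≤ 2
  b_3=2 ≤ 3
All bounds hold ⇒ YES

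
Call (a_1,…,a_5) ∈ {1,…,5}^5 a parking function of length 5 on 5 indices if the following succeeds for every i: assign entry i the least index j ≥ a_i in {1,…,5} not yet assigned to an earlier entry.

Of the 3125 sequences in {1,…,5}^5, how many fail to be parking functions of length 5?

#PF = (5+1−5)·(5+1)^{5−1} = 1·1296 = 1296 [KW]
One tuple (1,4,5,4,1) → sorted (1,1,4,4,5): b_3=4>3, not a PF.
Total 3125; non-PF = 3125−1296 = 1829

1829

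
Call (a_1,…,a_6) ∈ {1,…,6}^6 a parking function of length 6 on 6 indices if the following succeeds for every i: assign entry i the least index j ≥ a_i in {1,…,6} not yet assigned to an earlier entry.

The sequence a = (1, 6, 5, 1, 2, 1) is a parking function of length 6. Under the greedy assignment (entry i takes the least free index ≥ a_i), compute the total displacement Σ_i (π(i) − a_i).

Σπ = 21 ({1..6} each once); Σa = 1+6+5+1+2+1 = 16; disp = 21−16 = 5.

5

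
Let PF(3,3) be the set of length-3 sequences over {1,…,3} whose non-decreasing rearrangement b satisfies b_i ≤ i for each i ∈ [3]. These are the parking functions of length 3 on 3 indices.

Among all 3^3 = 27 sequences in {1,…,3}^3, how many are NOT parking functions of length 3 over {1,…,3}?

11

|PF(3,3)| = (4−3)·4^(3−1) = 1 · 16 = 16 (Pollak)
One tuple (1,3,3) → sorted (1,3,3): b_2=3>2, not a PF.
So 27 − 16 = 11 fail.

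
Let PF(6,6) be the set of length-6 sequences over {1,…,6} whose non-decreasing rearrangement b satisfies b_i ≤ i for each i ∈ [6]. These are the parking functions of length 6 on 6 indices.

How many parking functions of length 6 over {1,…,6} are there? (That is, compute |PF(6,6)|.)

16807

Count = (6−6+1)·(6+1)^(6−1) = 1×16807 = 16807 [KW]
Example (5,2,1,1,1,4) → sorted (1,1,1,2,4,5): b_i ≤ i ∀i, a PF.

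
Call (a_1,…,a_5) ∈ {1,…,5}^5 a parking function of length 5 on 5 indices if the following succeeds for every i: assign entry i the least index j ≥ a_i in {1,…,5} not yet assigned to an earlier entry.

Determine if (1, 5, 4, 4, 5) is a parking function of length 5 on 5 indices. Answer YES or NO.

Rearranged: b = (1, 4, 4, 5, 5).
  b_1=1 ≤ 1
  b_2=4 > 2
  fails at i=2 ⇒ NO

NO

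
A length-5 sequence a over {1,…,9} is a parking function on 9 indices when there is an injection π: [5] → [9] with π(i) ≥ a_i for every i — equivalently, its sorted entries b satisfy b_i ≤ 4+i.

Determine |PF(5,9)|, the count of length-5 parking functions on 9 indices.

50000

|PF| = (10−5)·10^(5−1) = 5 · 10000 = 50000
Example (1,6,6,7,1) → sorted (1,1,6,6,7): b_i ≤ 4+i ∀i, a PF.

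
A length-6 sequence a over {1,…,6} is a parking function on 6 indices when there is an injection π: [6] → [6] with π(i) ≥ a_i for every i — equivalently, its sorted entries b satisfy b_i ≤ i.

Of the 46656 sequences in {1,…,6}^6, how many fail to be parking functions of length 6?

29849

#PF = (6−6+1)·(6+1)^(6−1) = 1·16807 = 16807 (Konheim–Weiss)
Check (3,6,6,2,6,5) → sorted (2,3,5,6,6,6): b_1=2>1, not a PF.
So 46656 − 16807 = 29849 fail.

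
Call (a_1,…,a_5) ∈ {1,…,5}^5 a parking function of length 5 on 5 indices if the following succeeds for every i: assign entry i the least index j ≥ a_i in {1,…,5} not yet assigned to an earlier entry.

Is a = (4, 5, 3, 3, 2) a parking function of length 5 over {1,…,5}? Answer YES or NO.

NO

Sorted: b = (2, 3, 3, 4, 5).
  b_1=2 > 1
  fails at i=1 ⇒ NO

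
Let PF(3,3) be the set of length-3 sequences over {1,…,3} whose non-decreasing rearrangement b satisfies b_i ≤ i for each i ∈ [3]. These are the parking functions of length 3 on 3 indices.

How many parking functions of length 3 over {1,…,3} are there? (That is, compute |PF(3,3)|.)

16

Count = 1·4^2 = 1 · 16 = 16 (Pollak)
E.g. (3,1,2) → sorted (1,2,3): b_i ≤ i ∀i, a PF.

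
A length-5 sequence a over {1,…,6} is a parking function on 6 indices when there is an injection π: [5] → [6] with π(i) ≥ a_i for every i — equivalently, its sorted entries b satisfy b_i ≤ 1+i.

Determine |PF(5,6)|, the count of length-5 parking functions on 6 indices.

Count = (6−5+1)·(6+1)^(5−1) = 2 · 2401 = 4802
Check (2,3,6,4,2) → sorted (2,2,3,4,6): b_i ≤ 1+i ∀i, a PF.

4802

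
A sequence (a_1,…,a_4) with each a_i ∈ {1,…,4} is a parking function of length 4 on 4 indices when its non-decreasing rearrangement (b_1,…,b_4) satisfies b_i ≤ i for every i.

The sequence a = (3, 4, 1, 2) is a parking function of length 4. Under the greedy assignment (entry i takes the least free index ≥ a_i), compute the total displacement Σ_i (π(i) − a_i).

0

Σπ = 4·5/2 = 10 (π permutes [4]); Σa = 3+4+1+2 = 10; disp = 10−10 = 0.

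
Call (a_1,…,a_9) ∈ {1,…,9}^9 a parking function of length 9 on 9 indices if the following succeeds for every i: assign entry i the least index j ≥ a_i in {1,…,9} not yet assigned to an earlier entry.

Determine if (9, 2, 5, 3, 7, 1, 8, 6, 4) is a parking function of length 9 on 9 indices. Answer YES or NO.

YES

Sorted: b = (1, 2, 3, 4, 5, 6, 7, 8, 9).
  b_1=1 ≤ 1
  b_2=2 ≤ 2
  b_3=3 ≤ 3
  b_4=4 ≤ 4
  b_5=5 ≤ 5
  b_6=6 ≤ 6
  b_7=7 ≤ 7
  b_8=8 ≤ 8
  b_9=9 ≤ 9
All bounds hold ⇒ YES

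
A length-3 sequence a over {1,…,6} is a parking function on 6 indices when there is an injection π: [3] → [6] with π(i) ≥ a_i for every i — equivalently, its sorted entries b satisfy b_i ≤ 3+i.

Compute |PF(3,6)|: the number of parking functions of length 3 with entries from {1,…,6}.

196

#PF = 4·7^2 = 4 · 49 = 196 [KW]
One tuple (4,3,2) → sorted (2,3,4): b_i ≤ 3+i ∀i, a PF.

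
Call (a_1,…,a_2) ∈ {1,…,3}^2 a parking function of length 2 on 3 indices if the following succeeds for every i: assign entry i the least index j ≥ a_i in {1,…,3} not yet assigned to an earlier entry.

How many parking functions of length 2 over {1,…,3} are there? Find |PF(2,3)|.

|PF(2,3)| = (4−2)·4^(2−1) = 2·4 = 8 (Pollak)
One tuple (3,2) → sorted (2,3): b_i ≤ 1+i ∀i, a PF.

8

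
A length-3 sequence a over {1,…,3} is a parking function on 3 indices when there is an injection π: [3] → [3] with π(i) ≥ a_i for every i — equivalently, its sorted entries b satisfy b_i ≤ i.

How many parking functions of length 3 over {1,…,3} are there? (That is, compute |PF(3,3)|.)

|PF| = 1·4^2 = 1×16 = 16 (Pollak)
E.g. (1,2,1) → sorted (1,1,2): b_i ≤ i ∀i, a PF.

16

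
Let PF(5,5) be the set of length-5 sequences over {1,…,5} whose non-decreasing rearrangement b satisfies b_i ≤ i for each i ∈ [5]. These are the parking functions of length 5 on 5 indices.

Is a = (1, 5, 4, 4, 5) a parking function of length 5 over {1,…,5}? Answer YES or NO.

Sorted: b = (1, 4, 4, 5, 5).
  b_1=1 ≤ 1
  b_2=4 > 2
  fails at i=2 ⇒ NO

NO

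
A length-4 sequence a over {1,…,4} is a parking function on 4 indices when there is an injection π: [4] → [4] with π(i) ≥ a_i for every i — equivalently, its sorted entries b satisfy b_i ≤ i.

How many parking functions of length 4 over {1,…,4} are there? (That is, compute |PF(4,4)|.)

125

|PF| = (4+1−4)·(4+1)^{4−1} = 1×125 = 125
Example (2,1,3,1) → sorted (1,1,2,3): b_i ≤ i ∀i, a PF.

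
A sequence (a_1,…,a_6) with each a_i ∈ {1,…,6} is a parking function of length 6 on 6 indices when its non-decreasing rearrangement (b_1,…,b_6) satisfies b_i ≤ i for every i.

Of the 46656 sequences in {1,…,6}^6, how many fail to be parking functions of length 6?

29849

Count = (6+1−6)·(6+1)^{6−1} = 1·16807 = 16807
One tuple (6,3,5,2,2,5) → sorted (2,2,3,5,5,6): b_1=2>1, not a PF.
Total 46656; non-PF = 46656−16807 = 29849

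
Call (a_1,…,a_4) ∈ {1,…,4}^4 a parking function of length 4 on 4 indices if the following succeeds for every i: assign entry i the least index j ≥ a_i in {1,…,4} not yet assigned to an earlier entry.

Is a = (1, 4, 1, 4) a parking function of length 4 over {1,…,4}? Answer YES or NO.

Order a: b = (1, 1, 4, 4).
  b_1=1 ≤ 1
  b_2=1 ≤ 2
  b_3=4 > 3
  fails at i=3 ⇒ NO

NO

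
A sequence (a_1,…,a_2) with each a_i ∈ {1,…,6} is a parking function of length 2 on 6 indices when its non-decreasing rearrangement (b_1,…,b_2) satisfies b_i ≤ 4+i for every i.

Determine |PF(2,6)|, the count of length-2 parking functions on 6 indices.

35

|PF| = (6+1−2)·(6+1)^{2−1} = 5×7 = 35 (Konheim–Weiss)
Example (2,1) → sorted (1,2): b_i ≤ 4+i ∀i, a PF.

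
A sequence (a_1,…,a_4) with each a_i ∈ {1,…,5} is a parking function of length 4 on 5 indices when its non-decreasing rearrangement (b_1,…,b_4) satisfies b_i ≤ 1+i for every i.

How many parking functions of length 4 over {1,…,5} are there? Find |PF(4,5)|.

432

|PF(4,5)| = (6−4)·6^(4−1) = 2 · 216 = 432
One tuple (3,1,1,1) → sorted (1,1,1,3): b_i ≤ 1+i ∀i, a PF.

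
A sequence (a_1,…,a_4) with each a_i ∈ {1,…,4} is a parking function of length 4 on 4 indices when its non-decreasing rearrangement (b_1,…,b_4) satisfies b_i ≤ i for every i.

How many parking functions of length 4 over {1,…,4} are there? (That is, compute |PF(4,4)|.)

|PF| = 1·5^3 = 1 · 125 = 125
E.g. (2,1,1,4) → sorted (1,1,2,4): b_i ≤ i ∀i, a PF.

125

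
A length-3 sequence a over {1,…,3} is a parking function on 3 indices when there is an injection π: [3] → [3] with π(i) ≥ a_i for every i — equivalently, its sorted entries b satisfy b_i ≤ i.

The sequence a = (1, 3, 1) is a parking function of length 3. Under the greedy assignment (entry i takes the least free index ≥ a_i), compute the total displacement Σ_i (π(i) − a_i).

Σπ = 6 ({1..3} each once); Σa = 1+3+1 = 5; disp = 6−5 = 1.

1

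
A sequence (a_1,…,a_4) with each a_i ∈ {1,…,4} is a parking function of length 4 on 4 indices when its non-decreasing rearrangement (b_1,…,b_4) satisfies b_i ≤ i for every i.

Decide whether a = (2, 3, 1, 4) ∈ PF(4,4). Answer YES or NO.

YES

Rearranged: b = (1, 2, 3, 4).
  b_1=1 ≤ 1
  b_2=2 ≤ 2
  b_3=3 ≤ 3
  b_4=4 ≤ 4
All bounds hold ⇒ YES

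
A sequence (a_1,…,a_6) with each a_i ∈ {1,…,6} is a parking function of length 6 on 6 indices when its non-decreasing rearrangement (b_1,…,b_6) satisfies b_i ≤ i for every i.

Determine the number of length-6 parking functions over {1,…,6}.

16807

|PF(6,6)| = (6+1−6)·(6+1)^{6−1} = 1·16807 = 16807
E.g. (2,6,1,1,2,5) → sorted (1,1,2,2,5,6): b_i ≤ i ∀i, a PF.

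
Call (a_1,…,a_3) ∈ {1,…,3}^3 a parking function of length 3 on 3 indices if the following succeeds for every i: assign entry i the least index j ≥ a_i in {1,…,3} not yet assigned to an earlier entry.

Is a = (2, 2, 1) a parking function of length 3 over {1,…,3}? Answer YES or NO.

Order a: b = (1, 2, 2).
  b_1=1 ≤ 1
  b_2=2 ≤ 2
  b_3=2 ≤ 3
All bounds hold ⇒ YES

YES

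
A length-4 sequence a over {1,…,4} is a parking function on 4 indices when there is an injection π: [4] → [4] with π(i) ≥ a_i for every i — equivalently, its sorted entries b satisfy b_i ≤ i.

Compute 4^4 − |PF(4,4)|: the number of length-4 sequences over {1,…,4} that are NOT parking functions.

131

Count = 1·5^3 = 1×125 = 125
E.g. (3,3,3,1) → sorted (1,3,3,3): b_2=3>2, not a PF.
So 256 − 125 = 131 fail.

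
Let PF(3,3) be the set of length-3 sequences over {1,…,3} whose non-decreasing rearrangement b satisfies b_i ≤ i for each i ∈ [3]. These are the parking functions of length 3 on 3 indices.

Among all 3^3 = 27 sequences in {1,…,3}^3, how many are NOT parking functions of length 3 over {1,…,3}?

11

Count = (3−3+1)·(3+1)^(3−1) = 1×16 = 16
One tuple (2,2,2) → sorted (2,2,2): b_1=2>1, not a PF.
So 27 − 16 = 11 fail.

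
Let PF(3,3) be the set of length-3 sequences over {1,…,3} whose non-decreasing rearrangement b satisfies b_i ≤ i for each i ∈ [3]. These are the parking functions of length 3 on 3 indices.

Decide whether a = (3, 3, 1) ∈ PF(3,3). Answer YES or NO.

NO

Order a: b = (1, 3, 3).
  b_1=1 ≤ 1
  b_2=3 > 2
  fails at i=2 ⇒ NO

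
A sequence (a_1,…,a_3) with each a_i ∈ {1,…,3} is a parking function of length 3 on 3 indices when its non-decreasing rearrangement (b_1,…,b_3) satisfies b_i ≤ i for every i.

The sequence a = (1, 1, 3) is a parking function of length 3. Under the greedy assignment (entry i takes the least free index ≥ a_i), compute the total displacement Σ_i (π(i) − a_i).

1

Σπ = 6 ({1..3} each once); Σa = 1+1+3 = 5; disp = 6−5 = 1.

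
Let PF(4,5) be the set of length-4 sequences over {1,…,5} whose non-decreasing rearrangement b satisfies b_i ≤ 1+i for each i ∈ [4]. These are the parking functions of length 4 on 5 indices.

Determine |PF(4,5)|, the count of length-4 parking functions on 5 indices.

#PF = 2·6^3 = 2·216 = 432
One tuple (3,1,1,1) → sorted (1,1,1,3): b_i ≤ 1+i ∀i, a PF.

432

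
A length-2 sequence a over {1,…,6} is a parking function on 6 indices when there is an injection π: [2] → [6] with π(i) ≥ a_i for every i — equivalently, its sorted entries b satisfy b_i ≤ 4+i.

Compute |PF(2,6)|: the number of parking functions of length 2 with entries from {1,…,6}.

35

|PF| = 5·7^1 = 5×7 = 35 [KW]
Example (3,1) → sorted (1,3): b_i ≤ 4+i ∀i, a PF.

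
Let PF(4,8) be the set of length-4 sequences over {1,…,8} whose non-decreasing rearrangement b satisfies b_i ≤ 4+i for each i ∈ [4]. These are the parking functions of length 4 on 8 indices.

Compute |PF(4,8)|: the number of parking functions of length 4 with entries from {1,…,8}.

#PF = (9−4)·9^(4−1) = 5×729 = 3645
One tuple (3,6,1,5) → sorted (1,3,5,6): b_i ≤ 4+i ∀i, a PF.

3645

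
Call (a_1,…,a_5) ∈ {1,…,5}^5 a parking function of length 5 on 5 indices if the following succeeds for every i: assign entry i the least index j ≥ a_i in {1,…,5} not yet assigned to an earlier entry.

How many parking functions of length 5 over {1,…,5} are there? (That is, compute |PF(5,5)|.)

|PF(5,5)| = 1·6^4 = 1·1296 = 1296
Example (1,3,1,4,4) → sorted (1,1,3,4,4): b_i ≤ i ∀i, a PF.

1296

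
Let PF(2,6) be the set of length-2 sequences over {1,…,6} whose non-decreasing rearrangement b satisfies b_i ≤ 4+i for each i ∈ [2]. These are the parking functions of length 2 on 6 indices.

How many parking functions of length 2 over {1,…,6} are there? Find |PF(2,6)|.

|PF(2,6)| = 5·7^1 = 5×7 = 35 (Konheim–Weiss)
E.g. (4,1) → sorted (1,4): b_i ≤ 4+i ∀i, a PF.

35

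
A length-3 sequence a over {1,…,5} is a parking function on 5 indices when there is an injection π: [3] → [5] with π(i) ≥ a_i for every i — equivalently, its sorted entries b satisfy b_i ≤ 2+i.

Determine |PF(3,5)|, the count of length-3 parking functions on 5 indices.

#PF = (5−3+1)·(5+1)^(3−1) = 3×36 = 108 (Konheim–Weiss)
Example (5,4,1) → sorted (1,4,5): b_i ≤ 2+i ∀i, a PF.

108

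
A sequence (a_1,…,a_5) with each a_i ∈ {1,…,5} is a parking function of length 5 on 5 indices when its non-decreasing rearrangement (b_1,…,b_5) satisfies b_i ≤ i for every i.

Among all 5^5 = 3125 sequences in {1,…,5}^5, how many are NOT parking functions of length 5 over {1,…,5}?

Count = (5−5+1)·(5+1)^(5−1) = 1·1296 = 1296
E.g. (5,1,4,2,5) → sorted (1,2,4,5,5): b_3=4>3, not a PF.
So 3125 − 1296 = 1829 fail.

1829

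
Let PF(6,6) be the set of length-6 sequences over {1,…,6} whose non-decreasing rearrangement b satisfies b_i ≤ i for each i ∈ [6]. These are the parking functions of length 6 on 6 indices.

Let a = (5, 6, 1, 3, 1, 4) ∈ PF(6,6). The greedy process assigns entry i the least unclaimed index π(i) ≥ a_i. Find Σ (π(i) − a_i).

1

Σπ = 21 ({1..6} each once); Σa = 5+6+1+3+1+4 = 20; disp = 21−20 = 1.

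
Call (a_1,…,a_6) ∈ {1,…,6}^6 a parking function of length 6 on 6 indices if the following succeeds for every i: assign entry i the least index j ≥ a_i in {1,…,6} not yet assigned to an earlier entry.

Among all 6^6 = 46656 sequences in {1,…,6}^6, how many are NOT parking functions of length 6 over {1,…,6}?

29849

Count = 1·7^5 = 1·16807 = 16807 [KW]
One tuple (4,6,3,3,3,5) → sorted (3,3,3,4,5,6): b_1=3>1, not a PF.
6^6 − 16807 = 46656 − 16807 = 29849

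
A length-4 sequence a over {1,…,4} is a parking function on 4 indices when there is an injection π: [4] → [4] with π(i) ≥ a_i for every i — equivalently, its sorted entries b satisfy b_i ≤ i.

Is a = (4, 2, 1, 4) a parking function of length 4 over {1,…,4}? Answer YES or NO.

Order a: b = (1, 2, 4, 4).
  b_1=1 ≤ 1
  b_2=2 ≤ 2
  b_3=4 > 3
  fails at i=3 ⇒ NO

NO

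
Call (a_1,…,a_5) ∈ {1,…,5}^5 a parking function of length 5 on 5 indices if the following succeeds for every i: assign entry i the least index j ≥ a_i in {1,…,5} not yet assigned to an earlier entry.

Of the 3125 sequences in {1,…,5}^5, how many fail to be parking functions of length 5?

|PF| = (5+1−5)·(5+1)^{5−1} = 1·1296 = 1296
Example (5,4,4,5,3) → sorted (3,4,4,5,5): b_1=3>1, not a PF.
So 3125 − 1296 = 1829 fail.

1829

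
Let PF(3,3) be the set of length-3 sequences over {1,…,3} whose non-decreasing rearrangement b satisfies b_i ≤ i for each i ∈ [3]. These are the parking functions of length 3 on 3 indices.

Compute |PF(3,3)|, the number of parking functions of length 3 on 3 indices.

Count = (4−3)·4^(3−1) = 1 · 16 = 16 (Pollak)
E.g. (1,1,3) → sorted (1,1,3): b_i ≤ i ∀i, a PF.

16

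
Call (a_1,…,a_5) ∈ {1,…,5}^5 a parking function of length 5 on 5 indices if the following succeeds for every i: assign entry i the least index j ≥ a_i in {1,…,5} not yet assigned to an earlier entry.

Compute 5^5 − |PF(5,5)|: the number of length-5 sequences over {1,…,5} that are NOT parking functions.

Count = (5+1−5)·(5+1)^{5−1} = 1·1296 = 1296 (Konheim–Weiss)
Example (3,2,5,2,3) → sorted (2,2,3,3,5): b_1=2>1, not a PF.
So 3125 − 1296 = 1829 fail.

1829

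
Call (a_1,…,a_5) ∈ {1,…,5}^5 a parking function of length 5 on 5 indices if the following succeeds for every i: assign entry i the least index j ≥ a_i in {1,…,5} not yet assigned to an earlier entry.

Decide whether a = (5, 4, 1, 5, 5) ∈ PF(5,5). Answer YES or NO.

Sorted: b = (1, 4, 5, 5, 5).
  b_1=1 ≤ 1
  b_2=4 > 2
  fails at i=2 ⇒ NO

NO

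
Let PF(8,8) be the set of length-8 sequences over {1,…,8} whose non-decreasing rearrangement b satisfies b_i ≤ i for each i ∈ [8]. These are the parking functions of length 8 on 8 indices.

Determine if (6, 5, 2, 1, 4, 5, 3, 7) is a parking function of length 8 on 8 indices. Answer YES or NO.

YES

Sorted: b = (1, 2, 3, 4, 5, 5, 6, 7).
  b_1=1 ≤ 1
  b_2=2 ≤ 2
  b_3=3 ≤ 3
  b_4=4 ≤ 4
  b_5=5 ≤ 5
  b_6=5 ≤ 6
  b_7=6 ≤ 7
  b_8=7 ≤ 8
All bounds hold ⇒ YES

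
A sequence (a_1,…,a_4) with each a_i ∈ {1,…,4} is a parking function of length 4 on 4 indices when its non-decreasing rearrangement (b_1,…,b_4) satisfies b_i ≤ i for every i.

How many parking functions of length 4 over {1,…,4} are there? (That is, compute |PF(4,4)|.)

125

|PF(4,4)| = (4+1−4)·(4+1)^{4−1} = 1·125 = 125 [KW]
E.g. (2,1,2,2) → sorted (1,2,2,2): b_i ≤ i ∀i, a PF.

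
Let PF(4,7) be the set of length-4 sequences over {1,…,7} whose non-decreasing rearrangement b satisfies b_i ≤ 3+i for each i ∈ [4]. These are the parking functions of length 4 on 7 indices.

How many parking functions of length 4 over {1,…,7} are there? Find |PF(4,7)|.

#PF = (7+1−4)·(7+1)^{4−1} = 4×512 = 2048 (Pollak)
One tuple (1,4,4,4) → sorted (1,4,4,4): b_i ≤ 3+i ∀i, a PF.

2048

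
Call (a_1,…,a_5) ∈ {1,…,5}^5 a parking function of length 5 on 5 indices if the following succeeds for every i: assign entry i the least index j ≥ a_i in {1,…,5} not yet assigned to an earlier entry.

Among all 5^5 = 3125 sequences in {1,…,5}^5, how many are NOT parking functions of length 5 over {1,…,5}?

1829

#PF = 1·6^4 = 1×1296 = 1296
One tuple (2,2,5,3,4) → sorted (2,2,3,4,5): b_1=2>1, not a PF.
So 3125 − 1296 = 1829 fail.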